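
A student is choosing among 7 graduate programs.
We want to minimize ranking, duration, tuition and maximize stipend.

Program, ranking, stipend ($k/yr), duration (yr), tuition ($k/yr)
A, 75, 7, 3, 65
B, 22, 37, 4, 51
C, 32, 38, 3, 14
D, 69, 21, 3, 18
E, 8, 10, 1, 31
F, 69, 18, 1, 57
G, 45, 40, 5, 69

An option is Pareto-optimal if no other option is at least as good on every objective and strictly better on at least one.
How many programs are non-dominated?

5

A: dominated by C (ranking 32≤75, stipend 38≥7, duration 3≤3, tuition 14≤65).
B: not dominated.
C: not dominated (best tuition).
D: dominated by C (ranking 32≤69, stipend 38≥21, duration 3≤3, tuition 14≤18).
E: not dominated (best ranking).
F: not dominated.
G: not dominated (best stipend).
Pareto-optimal: B, C, E, F, G → 5.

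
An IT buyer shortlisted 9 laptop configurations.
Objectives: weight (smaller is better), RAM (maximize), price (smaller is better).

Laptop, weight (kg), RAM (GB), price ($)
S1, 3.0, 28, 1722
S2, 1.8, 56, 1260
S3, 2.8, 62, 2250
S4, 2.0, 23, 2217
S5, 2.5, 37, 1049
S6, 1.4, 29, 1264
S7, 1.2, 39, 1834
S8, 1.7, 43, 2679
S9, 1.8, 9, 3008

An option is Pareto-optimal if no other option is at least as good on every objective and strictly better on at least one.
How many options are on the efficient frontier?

6

S1: dominated by S2 (weight 1.8≤3.0, RAM 56≥28, price 1260≤1722).
S2: not dominated.
S3: not dominated (best RAM).
S4: dominated by S2 (weight 1.8≤2.0, RAM 56≥23, price 1260≤2217).
S5: not dominated (best price).
S6: not dominated.
S7: not dominated (best weight).
S8: not dominated.
S9: dominated by S2 (weight 1.8≤1.8, RAM 56≥9, price 1260≤3008).
Pareto-optimal: S2, S3, S5, S6, S7, S8 → 6.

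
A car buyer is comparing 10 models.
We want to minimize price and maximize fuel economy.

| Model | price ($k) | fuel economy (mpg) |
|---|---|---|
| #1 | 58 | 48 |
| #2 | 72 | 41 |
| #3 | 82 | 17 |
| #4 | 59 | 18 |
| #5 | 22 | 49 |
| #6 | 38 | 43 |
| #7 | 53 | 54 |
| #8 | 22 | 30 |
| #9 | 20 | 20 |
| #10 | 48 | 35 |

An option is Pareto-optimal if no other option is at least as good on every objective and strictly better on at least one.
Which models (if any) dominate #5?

none

#1: worse on price (58 vs 22).
#2: worse on price (72 vs 22).
#3: worse on price (82 vs 22).
#4: worse on price (59 vs 22).
#6: worse on price (38 vs 22).
#7: worse on price (53 vs 22).
#8: worse on fuel economy (30 vs 49).
#9: worse on fuel economy (20 vs 49).
#10: worse on price (48 vs 22).
No option dominates #5.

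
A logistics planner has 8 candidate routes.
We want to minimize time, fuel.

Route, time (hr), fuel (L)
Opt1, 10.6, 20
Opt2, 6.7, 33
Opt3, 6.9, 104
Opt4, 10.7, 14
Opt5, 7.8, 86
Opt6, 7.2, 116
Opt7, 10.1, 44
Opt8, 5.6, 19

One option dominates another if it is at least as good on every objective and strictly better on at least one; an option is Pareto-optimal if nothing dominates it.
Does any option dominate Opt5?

Opt2 vs Opt5: time 6.7≤7.8, fuel 33≤86 — Opt2 is at least as good on every objective and strictly better on at least one, so Opt2 dominates Opt5.

Yes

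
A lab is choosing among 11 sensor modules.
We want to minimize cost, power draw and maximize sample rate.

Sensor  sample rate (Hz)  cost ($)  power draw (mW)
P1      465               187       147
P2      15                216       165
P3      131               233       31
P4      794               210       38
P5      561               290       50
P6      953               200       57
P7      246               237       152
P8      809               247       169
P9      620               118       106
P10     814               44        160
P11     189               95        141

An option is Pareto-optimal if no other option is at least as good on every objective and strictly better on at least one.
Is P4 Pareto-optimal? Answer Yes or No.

Yes

P1: worse on sample rate (465 vs 794).
P2: worse on sample rate (15 vs 794).
P3: worse on sample rate (131 vs 794).
P5: worse on sample rate (561 vs 794).
P6: worse on power draw (57 vs 38).
P7: worse on sample rate (246 vs 794).
P8: worse on cost (247 vs 210).
P9: worse on sample rate (620 vs 794).
P10: worse on power draw (160 vs 38).
P11: worse on sample rate (189 vs 794).
No option is at least as good as P4 on every objective and strictly better on one.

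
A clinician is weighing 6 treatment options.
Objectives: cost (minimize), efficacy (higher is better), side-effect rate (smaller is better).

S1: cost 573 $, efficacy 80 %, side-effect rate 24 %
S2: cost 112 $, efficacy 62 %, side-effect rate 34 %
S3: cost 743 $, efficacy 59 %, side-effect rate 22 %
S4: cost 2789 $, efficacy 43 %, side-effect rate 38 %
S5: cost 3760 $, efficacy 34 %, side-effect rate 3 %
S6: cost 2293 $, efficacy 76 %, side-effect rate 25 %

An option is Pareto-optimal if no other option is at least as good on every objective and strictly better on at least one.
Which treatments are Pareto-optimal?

S1, S2, S3, S5

S1: not dominated (best efficacy).
S2: not dominated (best cost).
S3: not dominated.
S4: dominated by S1 (cost 573≤2789, efficacy 80≥43, side-effect rate 24≤38).
S5: not dominated (best side-effect rate).
S6: dominated by S1 (cost 573≤2293, efficacy 80≥76, side-effect rate 24≤25).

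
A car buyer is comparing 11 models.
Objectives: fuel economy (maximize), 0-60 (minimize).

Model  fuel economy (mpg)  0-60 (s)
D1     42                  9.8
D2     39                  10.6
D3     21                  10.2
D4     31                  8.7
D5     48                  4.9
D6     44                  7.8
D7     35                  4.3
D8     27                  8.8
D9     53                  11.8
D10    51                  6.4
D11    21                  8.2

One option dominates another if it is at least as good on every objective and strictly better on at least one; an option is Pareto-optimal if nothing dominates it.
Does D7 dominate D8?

D7 vs D8: fuel economy 35≥27, 0-60 4.3≤8.8 — D7 is at least as good on every objective with at least one strict improvement.

Yes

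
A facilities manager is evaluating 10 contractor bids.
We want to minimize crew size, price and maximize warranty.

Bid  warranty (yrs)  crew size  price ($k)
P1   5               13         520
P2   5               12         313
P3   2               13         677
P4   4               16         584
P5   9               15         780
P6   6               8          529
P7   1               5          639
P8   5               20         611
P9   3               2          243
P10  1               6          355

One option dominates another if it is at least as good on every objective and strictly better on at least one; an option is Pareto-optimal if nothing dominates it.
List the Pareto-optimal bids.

P1: dominated by P2 (warranty 5≥5, crew size 12≤13, price 313≤520).
P2: not dominated.
P3: dominated by P1 (warranty 5≥2, crew size 13≤13, price 520≤677).
P4: dominated by P1 (warranty 5≥4, crew size 13≤16, price 520≤584).
P5: not dominated (best warranty).
P6: not dominated.
P7: dominated by P9 (warranty 3≥1, crew size 2≤5, price 243≤639).
P8: dominated by P1 (warranty 5≥5, crew size 13≤20, price 520≤611).
P9: not dominated (best crew size).
P10: dominated by P9 (warranty 3≥1, crew size 2≤6, price 243≤355).

P2, P5, P6, P9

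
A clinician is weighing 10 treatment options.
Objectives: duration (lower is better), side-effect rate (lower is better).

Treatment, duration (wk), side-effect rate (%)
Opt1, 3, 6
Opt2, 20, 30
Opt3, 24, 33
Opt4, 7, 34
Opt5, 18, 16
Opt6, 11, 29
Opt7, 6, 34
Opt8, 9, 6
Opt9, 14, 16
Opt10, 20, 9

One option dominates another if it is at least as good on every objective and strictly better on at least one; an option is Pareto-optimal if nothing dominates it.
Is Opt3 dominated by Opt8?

Opt8 vs Opt3: duration 9≤24, side-effect rate 6≤33 — Opt8 is at least as good on every objective with at least one strict improvement.

Yes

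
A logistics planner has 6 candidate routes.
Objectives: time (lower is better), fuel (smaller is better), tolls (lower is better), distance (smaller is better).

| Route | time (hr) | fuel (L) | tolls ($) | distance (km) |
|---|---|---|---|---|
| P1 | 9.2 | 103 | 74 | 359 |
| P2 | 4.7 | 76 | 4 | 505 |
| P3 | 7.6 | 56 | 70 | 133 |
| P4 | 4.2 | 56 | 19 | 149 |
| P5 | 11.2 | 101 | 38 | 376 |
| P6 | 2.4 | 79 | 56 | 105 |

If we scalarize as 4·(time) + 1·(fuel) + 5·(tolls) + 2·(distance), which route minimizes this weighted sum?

P1: 4·9.2 + 1·103 + 5·74 + 2·359 = 1227.8
P2: 4·4.7 + 1·76 + 5·4 + 2·505 = 1124.8
P3: 4·7.6 + 1·56 + 5·70 + 2·133 = 702.4
P4: 4·4.2 + 1·56 + 5·19 + 2·149 = 465.8
P5: 4·11.2 + 1·101 + 5·38 + 2·376 = 1087.8
P6: 4·2.4 + 1·79 + 5·56 + 2·105 = 578.6
Lowest: P4 at 465.8.

P4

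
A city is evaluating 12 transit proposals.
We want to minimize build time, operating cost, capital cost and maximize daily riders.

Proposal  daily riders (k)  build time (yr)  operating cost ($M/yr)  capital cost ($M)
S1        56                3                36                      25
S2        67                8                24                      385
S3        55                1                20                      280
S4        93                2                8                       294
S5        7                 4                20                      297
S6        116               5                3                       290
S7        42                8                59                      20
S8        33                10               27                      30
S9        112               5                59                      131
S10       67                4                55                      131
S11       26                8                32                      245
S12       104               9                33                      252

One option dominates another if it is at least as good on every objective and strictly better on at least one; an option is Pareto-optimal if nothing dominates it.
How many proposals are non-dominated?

S1: not dominated.
S2: dominated by S4 (daily riders 93≥67, build time 2≤8, operating cost 8≤24, capital cost 294≤385).
S3: not dominated (best build time).
S4: not dominated.
S5: dominated by S3 (daily riders 55≥7, build time 1≤4, operating cost 20≤20, capital cost 280≤297).
S6: not dominated (best daily riders).
S7: not dominated (best capital cost).
S8: not dominated.
S9: not dominated.
S10: not dominated.
S11: not dominated.
S12: not dominated.
Pareto-optimal: S1, S3, S4, S6, S7, S8, S9, S10, S11, S12 → 10.

10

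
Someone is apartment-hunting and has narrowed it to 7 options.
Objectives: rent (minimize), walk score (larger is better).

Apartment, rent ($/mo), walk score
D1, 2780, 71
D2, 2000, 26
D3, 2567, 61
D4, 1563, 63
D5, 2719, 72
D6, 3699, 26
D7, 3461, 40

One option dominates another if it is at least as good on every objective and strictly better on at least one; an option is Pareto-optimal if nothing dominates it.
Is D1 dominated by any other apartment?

D5 vs D1: rent 2719≤2780, walk score 72≥71 — D5 is at least as good on every objective and strictly better on at least one, so D5 dominates D1.

Yes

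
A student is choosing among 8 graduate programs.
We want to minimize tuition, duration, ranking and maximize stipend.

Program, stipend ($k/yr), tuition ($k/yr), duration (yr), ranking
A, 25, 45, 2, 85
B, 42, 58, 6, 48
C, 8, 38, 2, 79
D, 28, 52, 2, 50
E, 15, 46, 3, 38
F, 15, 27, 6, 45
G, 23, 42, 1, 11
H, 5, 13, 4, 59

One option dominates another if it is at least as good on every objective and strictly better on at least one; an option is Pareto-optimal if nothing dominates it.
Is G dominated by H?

H vs G: H is worse on stipend (5 vs 23), so it does not dominate G.

No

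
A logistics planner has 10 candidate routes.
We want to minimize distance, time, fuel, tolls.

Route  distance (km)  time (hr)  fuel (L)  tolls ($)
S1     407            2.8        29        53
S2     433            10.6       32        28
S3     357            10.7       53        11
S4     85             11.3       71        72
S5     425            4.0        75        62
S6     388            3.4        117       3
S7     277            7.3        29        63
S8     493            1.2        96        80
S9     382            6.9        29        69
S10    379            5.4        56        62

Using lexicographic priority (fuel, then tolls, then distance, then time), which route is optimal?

First minimize fuel: best is 29, kept {S1, S7, S9}.
Then minimize tolls: best is 53, kept {S1}.

S1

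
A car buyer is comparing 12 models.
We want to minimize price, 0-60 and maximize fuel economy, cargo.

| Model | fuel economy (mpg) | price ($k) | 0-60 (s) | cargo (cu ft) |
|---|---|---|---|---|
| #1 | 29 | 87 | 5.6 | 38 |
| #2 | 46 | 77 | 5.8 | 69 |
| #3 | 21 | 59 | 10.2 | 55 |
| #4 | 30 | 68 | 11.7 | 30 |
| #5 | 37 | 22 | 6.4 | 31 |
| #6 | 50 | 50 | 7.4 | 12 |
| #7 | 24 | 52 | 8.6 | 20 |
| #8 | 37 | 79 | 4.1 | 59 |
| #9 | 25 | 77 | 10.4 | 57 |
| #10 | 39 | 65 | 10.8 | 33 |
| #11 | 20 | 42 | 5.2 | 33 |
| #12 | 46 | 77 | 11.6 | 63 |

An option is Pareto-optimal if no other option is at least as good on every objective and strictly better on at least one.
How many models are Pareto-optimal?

#1: dominated by #8 (fuel economy 37≥29, price 79≤87, 0-60 4.1≤5.6, cargo 59≥38).
#2: not dominated (best cargo).
#3: not dominated.
#4: dominated by #5 (fuel economy 37≥30, price 22≤68, 0-60 6.4≤11.7, cargo 31≥30).
#5: not dominated (best price).
#6: not dominated (best fuel economy).
#7: dominated by #5 (fuel economy 37≥24, price 22≤52, 0-60 6.4≤8.6, cargo 31≥20).
#8: not dominated (best 0-60).
#9: dominated by #2 (fuel economy 46≥25, price 77≤77, 0-60 5.8≤10.4, cargo 69≥57).
#10: not dominated.
#11: not dominated.
#12: dominated by #2 (fuel economy 46≥46, price 77≤77, 0-60 5.8≤11.6, cargo 69≥63).
Pareto-optimal: #2, #3, #5, #6, #8, #10, #11 → 7.

7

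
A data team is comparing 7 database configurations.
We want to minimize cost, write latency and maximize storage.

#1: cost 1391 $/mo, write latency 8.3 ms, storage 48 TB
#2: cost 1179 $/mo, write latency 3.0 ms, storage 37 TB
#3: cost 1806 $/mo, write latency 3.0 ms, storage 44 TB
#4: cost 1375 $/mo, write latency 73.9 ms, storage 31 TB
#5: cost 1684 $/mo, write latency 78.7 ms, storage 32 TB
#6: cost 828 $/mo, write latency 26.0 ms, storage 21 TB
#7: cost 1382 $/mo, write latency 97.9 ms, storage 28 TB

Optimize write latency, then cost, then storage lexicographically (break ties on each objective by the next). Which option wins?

First minimize write latency: best is 3.0, kept {#2, #3}.
Then minimize cost: best is 1179, kept {#2}.

#2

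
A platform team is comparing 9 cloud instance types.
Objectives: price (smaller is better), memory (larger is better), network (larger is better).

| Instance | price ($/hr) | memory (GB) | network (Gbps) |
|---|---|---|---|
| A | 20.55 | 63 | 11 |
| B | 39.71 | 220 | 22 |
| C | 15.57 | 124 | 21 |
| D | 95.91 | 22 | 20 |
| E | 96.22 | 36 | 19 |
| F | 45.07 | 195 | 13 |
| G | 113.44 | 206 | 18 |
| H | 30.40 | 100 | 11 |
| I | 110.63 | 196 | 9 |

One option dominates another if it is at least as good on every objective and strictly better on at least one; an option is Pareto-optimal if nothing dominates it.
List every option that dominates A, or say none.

C: price 15.57≤20.55, memory 124≥63, network 21≥11 — dominates A.
Others (B, D, E, F, G, H, I) are each worse than A on at least one objective.

C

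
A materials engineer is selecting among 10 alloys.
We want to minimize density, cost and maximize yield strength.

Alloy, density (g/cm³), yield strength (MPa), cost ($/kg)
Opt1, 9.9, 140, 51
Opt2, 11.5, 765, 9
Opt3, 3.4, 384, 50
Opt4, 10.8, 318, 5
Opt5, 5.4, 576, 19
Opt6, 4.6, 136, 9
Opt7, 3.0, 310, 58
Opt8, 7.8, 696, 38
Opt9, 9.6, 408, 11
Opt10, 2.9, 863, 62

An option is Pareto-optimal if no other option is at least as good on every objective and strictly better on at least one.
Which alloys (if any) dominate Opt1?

Opt3: density 3.4≤9.9, yield strength 384≥140, cost 50≤51 — dominates Opt1.
Opt5: density 5.4≤9.9, yield strength 576≥140, cost 19≤51 — dominates Opt1.
Opt8: density 7.8≤9.9, yield strength 696≥140, cost 38≤51 — dominates Opt1.
Opt9: density 9.6≤9.9, yield strength 408≥140, cost 11≤51 — dominates Opt1.
Others (Opt2, Opt4, Opt6, Opt7, Opt10) are each worse than Opt1 on at least one objective.

Opt3, Opt5, Opt8, Opt9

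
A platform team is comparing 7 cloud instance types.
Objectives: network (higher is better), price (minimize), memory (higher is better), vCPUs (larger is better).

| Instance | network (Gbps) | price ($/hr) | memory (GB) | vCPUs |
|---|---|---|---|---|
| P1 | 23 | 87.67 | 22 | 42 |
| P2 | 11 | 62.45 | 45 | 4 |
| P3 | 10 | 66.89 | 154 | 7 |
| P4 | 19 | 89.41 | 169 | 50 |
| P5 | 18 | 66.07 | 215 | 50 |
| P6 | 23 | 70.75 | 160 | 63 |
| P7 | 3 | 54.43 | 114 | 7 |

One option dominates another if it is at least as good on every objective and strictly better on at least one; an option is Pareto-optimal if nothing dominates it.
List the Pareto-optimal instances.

P2, P4, P5, P6, P7

P1: dominated by P6 (network 23≥23, price 70.75≤87.67, memory 160≥22, vCPUs 63≥42).
P2: not dominated.
P3: dominated by P5 (network 18≥10, price 66.07≤66.89, memory 215≥154, vCPUs 50≥7).
P4: not dominated.
P5: not dominated (best memory).
P6: not dominated (best vCPUs).
P7: not dominated (best price).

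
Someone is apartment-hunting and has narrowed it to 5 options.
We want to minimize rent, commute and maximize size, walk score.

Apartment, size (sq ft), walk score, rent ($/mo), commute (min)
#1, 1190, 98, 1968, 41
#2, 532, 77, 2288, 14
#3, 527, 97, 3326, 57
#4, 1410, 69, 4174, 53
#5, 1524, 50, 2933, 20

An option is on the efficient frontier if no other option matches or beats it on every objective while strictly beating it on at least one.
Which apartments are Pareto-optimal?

#1, #2, #4, #5

#1: not dominated (best walk score).
#2: not dominated (best commute).
#3: dominated by #1 (size 1190≥527, walk score 98≥97, rent 1968≤3326, commute 41≤57).
#4: not dominated.
#5: not dominated (best size).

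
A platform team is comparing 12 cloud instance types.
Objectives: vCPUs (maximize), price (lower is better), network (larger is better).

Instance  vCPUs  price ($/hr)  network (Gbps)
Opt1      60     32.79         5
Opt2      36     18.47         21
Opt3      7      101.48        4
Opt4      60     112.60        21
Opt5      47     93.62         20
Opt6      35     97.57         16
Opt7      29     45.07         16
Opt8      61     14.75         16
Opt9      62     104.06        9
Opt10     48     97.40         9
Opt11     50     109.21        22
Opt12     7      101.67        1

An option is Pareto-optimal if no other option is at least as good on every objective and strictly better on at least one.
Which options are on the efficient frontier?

Opt1: dominated by Opt8 (vCPUs 61≥60, price 14.75≤32.79, network 16≥5).
Opt2: not dominated.
Opt3: dominated by Opt1 (vCPUs 60≥7, price 32.79≤101.48, network 5≥4).
Opt4: not dominated.
Opt5: not dominated.
Opt6: dominated by Opt2 (vCPUs 36≥35, price 18.47≤97.57, network 21≥16).
Opt7: dominated by Opt2 (vCPUs 36≥29, price 18.47≤45.07, network 21≥16).
Opt8: not dominated (best price).
Opt9: not dominated (best vCPUs).
Opt10: dominated by Opt8 (vCPUs 61≥48, price 14.75≤97.40, network 16≥9).
Opt11: not dominated (best network).
Opt12: dominated by Opt1 (vCPUs 60≥7, price 32.79≤101.67, network 5≥1).

Opt2, Opt4, Opt5, Opt8, Opt9, Opt11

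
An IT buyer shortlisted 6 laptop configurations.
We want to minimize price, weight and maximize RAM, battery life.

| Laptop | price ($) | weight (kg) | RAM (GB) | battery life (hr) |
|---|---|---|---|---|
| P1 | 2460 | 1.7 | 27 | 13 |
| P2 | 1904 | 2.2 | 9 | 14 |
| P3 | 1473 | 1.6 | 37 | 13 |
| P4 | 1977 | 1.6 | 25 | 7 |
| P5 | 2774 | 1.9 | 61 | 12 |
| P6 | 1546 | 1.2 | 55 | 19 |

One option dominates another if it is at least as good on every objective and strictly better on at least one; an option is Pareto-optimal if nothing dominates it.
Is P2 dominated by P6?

P6 vs P2: price 1546≤1904, weight 1.2≤2.2, RAM 55≥9, battery life 19≥14 — P6 is at least as good on every objective with at least one strict improvement.

Yes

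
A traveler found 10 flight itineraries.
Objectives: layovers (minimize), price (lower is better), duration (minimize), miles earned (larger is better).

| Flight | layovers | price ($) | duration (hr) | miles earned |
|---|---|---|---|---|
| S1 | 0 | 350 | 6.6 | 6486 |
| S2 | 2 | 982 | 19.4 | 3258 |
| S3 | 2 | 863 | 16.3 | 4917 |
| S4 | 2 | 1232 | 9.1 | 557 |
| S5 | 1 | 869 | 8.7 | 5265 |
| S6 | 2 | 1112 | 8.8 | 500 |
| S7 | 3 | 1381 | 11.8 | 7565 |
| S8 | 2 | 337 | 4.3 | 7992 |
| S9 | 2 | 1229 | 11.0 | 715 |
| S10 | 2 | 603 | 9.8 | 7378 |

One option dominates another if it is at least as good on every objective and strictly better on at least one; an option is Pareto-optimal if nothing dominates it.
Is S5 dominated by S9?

No

S9 vs S5: S9 is worse on layovers (2 vs 1), so it does not dominate S5.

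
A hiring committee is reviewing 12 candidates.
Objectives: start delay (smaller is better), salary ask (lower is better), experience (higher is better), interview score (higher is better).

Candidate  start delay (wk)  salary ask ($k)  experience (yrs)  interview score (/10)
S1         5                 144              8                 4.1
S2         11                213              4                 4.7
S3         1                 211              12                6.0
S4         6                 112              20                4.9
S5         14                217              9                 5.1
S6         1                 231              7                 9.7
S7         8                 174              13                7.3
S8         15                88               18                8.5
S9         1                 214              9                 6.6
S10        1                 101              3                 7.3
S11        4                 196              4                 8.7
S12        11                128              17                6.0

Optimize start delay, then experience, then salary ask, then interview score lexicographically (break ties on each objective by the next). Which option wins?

First minimize start delay: best is 1, kept {S3, S6, S9, S10}.
Then maximize experience: best is 12, kept {S3}.

S3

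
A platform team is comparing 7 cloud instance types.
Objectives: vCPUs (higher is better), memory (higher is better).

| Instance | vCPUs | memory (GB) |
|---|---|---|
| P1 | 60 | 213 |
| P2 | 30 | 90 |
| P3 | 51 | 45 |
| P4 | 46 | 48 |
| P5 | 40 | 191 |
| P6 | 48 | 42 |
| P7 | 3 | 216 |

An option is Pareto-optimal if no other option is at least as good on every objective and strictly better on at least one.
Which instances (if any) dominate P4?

P1

P1: vCPUs 60≥46, memory 213≥48 — dominates P4.
Others (P2, P3, P5, P6, P7) are each worse than P4 on at least one objective.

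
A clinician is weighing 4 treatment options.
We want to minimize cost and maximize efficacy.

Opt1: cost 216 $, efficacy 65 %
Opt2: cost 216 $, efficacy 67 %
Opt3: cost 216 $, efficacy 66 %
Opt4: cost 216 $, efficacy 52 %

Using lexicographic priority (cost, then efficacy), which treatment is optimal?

First minimize cost: best is 216, kept {Opt1, Opt2, Opt3, Opt4}.
Then maximize efficacy: best is 67, kept {Opt2}.

Opt2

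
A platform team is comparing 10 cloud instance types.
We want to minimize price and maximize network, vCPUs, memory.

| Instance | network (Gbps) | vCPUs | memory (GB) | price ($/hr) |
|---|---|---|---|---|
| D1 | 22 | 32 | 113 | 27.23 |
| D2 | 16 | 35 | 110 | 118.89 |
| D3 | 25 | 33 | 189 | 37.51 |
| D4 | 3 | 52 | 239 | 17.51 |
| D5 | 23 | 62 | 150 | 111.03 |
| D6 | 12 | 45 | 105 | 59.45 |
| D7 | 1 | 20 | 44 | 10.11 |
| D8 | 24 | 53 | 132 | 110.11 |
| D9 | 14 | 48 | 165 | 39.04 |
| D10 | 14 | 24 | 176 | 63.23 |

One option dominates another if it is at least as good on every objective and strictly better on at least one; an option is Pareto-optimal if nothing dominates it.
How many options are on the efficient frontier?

7

D1: not dominated.
D2: dominated by D5 (network 23≥16, vCPUs 62≥35, memory 150≥110, price 111.03≤118.89).
D3: not dominated (best network).
D4: not dominated (best memory).
D5: not dominated (best vCPUs).
D6: dominated by D9 (network 14≥12, vCPUs 48≥45, memory 165≥105, price 39.04≤59.45).
D7: not dominated (best price).
D8: not dominated.
D9: not dominated.
D10: dominated by D3 (network 25≥14, vCPUs 33≥24, memory 189≥176, price 37.51≤63.23).
Pareto-optimal: D1, D3, D4, D5, D7, D8, D9 → 7.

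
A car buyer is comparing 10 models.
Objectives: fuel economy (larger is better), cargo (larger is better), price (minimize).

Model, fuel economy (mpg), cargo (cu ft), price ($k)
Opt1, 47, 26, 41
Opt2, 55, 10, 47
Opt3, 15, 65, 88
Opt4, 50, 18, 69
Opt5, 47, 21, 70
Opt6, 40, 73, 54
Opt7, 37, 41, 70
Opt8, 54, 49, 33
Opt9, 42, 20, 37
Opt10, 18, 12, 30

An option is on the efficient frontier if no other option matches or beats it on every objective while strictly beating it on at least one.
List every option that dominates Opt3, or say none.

Opt6: fuel economy 40≥15, cargo 73≥65, price 54≤88 — dominates Opt3.
Others (Opt1, Opt2, Opt4, Opt5, Opt7, Opt8, Opt9, Opt10) are each worse than Opt3 on at least one objective.

Opt6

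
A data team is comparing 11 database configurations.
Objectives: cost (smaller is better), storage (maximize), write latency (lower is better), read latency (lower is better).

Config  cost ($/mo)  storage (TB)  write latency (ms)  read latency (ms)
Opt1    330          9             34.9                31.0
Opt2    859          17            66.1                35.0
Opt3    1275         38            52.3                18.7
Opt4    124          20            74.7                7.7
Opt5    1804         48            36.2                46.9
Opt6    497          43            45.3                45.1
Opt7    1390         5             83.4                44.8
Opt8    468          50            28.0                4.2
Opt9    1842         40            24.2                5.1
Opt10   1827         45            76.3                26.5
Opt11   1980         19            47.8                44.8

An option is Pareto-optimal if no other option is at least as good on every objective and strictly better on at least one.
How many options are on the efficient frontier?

4

Opt1: not dominated.
Opt2: dominated by Opt8 (cost 468≤859, storage 50≥17, write latency 28.0≤66.1, read latency 4.2≤35.0).
Opt3: dominated by Opt8 (cost 468≤1275, storage 50≥38, write latency 28.0≤52.3, read latency 4.2≤18.7).
Opt4: not dominated (best cost).
Opt5: dominated by Opt8 (cost 468≤1804, storage 50≥48, write latency 28.0≤36.2, read latency 4.2≤46.9).
Opt6: dominated by Opt8 (cost 468≤497, storage 50≥43, write latency 28.0≤45.3, read latency 4.2≤45.1).
Opt7: dominated by Opt1 (cost 330≤1390, storage 9≥5, write latency 34.9≤83.4, read latency 31.0≤44.8).
Opt8: not dominated (best storage).
Opt9: not dominated (best write latency).
Opt10: dominated by Opt8 (cost 468≤1827, storage 50≥45, write latency 28.0≤76.3, read latency 4.2≤26.5).
Opt11: dominated by Opt8 (cost 468≤1980, storage 50≥19, write latency 28.0≤47.8, read latency 4.2≤44.8).
Pareto-optimal: Opt1, Opt4, Opt8, Opt9 → 4.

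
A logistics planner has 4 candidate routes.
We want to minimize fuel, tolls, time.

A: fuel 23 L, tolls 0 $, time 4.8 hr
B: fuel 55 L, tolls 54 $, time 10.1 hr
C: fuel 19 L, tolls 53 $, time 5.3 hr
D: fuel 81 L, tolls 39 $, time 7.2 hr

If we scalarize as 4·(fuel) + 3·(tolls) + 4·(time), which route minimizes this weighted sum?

A

A: 4·23 + 3·0 + 4·4.8 = 111.2
B: 4·55 + 3·54 + 4·10.1 = 422.4
C: 4·19 + 3·53 + 4·5.3 = 256.2
D: 4·81 + 3·39 + 4·7.2 = 469.8
Lowest: A at 111.2.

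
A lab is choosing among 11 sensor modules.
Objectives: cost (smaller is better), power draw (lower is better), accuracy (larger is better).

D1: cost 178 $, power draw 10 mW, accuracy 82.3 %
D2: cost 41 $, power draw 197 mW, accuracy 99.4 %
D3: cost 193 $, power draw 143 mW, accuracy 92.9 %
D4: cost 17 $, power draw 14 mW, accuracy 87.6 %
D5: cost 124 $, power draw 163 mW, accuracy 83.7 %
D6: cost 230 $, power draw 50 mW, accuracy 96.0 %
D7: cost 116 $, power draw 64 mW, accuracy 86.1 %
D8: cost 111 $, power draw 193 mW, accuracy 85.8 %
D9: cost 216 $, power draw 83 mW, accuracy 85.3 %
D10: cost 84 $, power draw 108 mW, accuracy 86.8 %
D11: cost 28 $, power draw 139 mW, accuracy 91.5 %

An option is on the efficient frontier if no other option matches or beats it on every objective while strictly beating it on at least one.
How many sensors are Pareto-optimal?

6

D1: not dominated (best power draw).
D2: not dominated (best accuracy).
D3: not dominated.
D4: not dominated (best cost).
D5: dominated by D4 (cost 17≤124, power draw 14≤163, accuracy 87.6≥83.7).
D6: not dominated.
D7: dominated by D4 (cost 17≤116, power draw 14≤64, accuracy 87.6≥86.1).
D8: dominated by D4 (cost 17≤111, power draw 14≤193, accuracy 87.6≥85.8).
D9: dominated by D4 (cost 17≤216, power draw 14≤83, accuracy 87.6≥85.3).
D10: dominated by D4 (cost 17≤84, power draw 14≤108, accuracy 87.6≥86.8).
D11: not dominated.
Pareto-optimal: D1, D2, D3, D4, D6, D11 → 6.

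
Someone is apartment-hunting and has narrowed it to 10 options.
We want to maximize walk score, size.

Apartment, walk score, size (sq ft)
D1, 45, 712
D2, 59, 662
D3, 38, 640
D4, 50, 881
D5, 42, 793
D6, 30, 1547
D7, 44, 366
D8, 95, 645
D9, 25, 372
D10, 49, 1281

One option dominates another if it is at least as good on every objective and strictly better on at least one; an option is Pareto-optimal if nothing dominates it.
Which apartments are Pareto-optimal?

D2, D4, D6, D8, D10

D1: dominated by D4 (walk score 50≥45, size 881≥712).
D2: not dominated.
D3: dominated by D1 (walk score 45≥38, size 712≥640).
D4: not dominated.
D5: dominated by D4 (walk score 50≥42, size 881≥793).
D6: not dominated (best size).
D7: dominated by D1 (walk score 45≥44, size 712≥366).
D8: not dominated (best walk score).
D9: dominated by D1 (walk score 45≥25, size 712≥372).
D10: not dominated.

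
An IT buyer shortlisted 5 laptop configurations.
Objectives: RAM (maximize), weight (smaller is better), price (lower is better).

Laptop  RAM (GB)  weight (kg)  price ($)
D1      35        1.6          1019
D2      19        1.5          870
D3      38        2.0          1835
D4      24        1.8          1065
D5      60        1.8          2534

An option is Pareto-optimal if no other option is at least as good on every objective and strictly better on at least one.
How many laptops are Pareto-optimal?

D1: not dominated.
D2: not dominated (best weight).
D3: not dominated.
D4: dominated by D1 (RAM 35≥24, weight 1.6≤1.8, price 1019≤1065).
D5: not dominated (best RAM).
Pareto-optimal: D1, D2, D3, D5 → 4.

4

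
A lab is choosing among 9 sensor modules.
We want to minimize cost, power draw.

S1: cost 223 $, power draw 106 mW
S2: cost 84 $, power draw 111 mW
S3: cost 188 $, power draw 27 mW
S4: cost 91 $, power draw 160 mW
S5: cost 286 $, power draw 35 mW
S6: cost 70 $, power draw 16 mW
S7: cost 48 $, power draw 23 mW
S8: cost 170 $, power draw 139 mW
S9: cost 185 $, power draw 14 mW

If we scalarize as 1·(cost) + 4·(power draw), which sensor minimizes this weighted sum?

S6

S1: 1·223 + 4·106 = 647
S2: 1·84 + 4·111 = 528
S3: 1·188 + 4·27 = 296
S4: 1·91 + 4·160 = 731
S5: 1·286 + 4·35 = 426
S6: 1·70 + 4·16 = 134
S7: 1·48 + 4·23 = 140
S8: 1·170 + 4·139 = 726
S9: 1·185 + 4·14 = 241
Lowest: S6 at 134.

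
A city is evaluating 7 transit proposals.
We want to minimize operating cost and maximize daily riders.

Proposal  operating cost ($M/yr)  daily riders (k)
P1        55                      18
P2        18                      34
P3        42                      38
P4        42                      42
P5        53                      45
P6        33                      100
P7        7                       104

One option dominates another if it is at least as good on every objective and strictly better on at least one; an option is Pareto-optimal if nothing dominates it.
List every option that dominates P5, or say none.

P6: operating cost 33≤53, daily riders 100≥45 — dominates P5.
P7: operating cost 7≤53, daily riders 104≥45 — dominates P5.
Others (P1, P2, P3, P4) are each worse than P5 on at least one objective.

P6, P7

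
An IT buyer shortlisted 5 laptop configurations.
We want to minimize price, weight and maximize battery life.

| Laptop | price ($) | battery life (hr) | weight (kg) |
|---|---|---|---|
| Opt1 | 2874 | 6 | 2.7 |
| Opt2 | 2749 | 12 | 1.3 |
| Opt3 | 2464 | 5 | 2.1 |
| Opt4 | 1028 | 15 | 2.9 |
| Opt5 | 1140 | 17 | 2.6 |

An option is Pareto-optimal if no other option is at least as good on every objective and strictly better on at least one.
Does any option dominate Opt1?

Opt2 vs Opt1: price 2749≤2874, battery life 12≥6, weight 1.3≤2.7 — Opt2 is at least as good on every objective and strictly better on at least one, so Opt2 dominates Opt1.

Yes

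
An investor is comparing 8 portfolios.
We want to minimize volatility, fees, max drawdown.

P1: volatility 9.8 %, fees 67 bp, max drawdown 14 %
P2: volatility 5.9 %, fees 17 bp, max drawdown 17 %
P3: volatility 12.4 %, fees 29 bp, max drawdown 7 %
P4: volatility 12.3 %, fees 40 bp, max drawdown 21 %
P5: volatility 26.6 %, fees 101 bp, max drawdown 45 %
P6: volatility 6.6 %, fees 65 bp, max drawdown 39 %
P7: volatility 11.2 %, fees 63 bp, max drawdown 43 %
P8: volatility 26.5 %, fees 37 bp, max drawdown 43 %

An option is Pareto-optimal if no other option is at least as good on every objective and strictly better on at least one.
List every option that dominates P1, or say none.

P2: worse on max drawdown (17 vs 14).
P3: worse on volatility (12.4 vs 9.8).
P4: worse on volatility (12.3 vs 9.8).
P5: worse on volatility (26.6 vs 9.8).
P6: worse on max drawdown (39 vs 14).
P7: worse on volatility (11.2 vs 9.8).
P8: worse on volatility (26.5 vs 9.8).
No option dominates P1.

none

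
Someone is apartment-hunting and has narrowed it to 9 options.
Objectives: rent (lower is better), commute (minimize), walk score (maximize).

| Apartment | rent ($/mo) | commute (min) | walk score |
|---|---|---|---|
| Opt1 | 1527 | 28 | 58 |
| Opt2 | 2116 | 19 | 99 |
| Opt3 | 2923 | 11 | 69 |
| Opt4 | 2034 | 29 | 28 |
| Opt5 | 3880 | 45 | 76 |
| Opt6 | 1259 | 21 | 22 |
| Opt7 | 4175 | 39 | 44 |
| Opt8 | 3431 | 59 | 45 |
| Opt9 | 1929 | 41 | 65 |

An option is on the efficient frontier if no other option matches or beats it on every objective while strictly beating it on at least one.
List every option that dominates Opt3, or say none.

Opt1: worse on commute (28 vs 11).
Opt2: worse on commute (19 vs 11).
Opt4: worse on commute (29 vs 11).
Opt5: worse on rent (3880 vs 2923).
Opt6: worse on commute (21 vs 11).
Opt7: worse on rent (4175 vs 2923).
Opt8: worse on rent (3431 vs 2923).
Opt9: worse on commute (41 vs 11).
No option dominates Opt3.

none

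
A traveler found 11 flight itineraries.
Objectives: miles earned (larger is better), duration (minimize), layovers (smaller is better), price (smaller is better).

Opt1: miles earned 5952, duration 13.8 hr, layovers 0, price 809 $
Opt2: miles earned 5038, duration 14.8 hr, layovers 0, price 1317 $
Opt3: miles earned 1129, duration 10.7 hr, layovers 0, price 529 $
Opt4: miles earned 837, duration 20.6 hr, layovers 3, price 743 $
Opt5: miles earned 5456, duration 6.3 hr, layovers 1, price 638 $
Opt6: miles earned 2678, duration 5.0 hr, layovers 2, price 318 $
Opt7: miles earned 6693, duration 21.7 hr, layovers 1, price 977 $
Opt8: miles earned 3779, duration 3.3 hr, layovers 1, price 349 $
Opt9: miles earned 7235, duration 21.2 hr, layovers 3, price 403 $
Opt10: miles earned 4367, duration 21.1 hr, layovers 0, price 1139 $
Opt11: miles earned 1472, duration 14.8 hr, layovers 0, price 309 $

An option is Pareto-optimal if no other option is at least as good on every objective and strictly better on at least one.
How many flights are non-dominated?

8

Opt1: not dominated.
Opt2: dominated by Opt1 (miles earned 5952≥5038, duration 13.8≤14.8, layovers 0≤0, price 809≤1317).
Opt3: not dominated.
Opt4: dominated by Opt3 (miles earned 1129≥837, duration 10.7≤20.6, layovers 0≤3, price 529≤743).
Opt5: not dominated.
Opt6: not dominated.
Opt7: not dominated.
Opt8: not dominated (best duration).
Opt9: not dominated (best miles earned).
Opt10: dominated by Opt1 (miles earned 5952≥4367, duration 13.8≤21.1, layovers 0≤0, price 809≤1139).
Opt11: not dominated (best price).
Pareto-optimal: Opt1, Opt3, Opt5, Opt6, Opt7, Opt8, Opt9, Opt11 → 8.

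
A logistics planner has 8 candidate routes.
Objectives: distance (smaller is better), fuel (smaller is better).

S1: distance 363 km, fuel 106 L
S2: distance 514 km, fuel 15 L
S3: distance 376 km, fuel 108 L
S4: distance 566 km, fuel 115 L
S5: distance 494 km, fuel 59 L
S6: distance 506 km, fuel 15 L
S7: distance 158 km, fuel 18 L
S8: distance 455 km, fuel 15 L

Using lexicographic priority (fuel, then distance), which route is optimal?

S8

First minimize fuel: best is 15, kept {S2, S6, S8}.
Then minimize distance: best is 455, kept {S8}.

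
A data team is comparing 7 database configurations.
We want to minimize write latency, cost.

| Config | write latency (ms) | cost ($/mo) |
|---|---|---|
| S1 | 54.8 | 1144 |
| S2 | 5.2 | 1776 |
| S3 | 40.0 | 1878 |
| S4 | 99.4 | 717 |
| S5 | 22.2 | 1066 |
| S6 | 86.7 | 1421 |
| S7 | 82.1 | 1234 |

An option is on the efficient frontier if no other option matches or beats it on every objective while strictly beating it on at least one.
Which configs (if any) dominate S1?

S5

S5: write latency 22.2≤54.8, cost 1066≤1144 — dominates S1.
Others (S2, S3, S4, S6, S7) are each worse than S1 on at least one objective.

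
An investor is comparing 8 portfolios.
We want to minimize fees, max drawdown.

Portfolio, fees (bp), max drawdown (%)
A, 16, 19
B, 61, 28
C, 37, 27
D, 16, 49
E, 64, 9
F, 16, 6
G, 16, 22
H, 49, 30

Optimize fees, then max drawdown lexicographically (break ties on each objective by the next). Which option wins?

First minimize fees: best is 16, kept {A, D, F, G}.
Then minimize max drawdown: best is 6, kept {F}.

F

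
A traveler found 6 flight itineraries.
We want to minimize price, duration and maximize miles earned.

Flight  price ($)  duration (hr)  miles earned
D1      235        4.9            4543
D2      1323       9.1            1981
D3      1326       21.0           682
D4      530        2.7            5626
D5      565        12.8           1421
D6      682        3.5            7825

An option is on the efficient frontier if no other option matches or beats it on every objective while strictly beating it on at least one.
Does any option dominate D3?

D1 vs D3: price 235≤1326, duration 4.9≤21.0, miles earned 4543≥682 — D1 is at least as good on every objective and strictly better on at least one, so D1 dominates D3.

Yes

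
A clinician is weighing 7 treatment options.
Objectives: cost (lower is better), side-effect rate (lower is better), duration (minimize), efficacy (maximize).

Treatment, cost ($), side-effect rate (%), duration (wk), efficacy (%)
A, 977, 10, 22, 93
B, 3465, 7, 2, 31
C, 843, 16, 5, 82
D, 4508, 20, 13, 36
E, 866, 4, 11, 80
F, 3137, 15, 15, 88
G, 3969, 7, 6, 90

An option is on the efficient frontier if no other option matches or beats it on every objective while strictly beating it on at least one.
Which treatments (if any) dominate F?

A: worse on duration (22 vs 15).
B: worse on cost (3465 vs 3137).
C: worse on side-effect rate (16 vs 15).
D: worse on cost (4508 vs 3137).
E: worse on efficacy (80 vs 88).
G: worse on cost (3969 vs 3137).
No option dominates F.

none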